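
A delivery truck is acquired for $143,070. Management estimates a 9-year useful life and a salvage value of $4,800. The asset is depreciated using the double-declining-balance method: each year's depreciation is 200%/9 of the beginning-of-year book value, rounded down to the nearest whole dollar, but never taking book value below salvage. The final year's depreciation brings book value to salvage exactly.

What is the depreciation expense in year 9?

Depreciable base = $143,070 − $4,800 = $138,270.
Year 1: ⌊$143,070 × 200%/9⌋ = $31,793. Book value $111,277.
Year 2: ⌊$111,277 × 200%/9⌋ = $24,728. Book value $86,549.
Year 3: ⌊$86,549 × 200%/9⌋ = $19,233. Book value $67,316.
Year 4: ⌊$67,316 × 200%/9⌋ = $14,959. Book value $52,357.
Year 5: ⌊$52,357 × 200%/9⌋ = $11,634. Book value $40,723.
Year 6: ⌊$40,723 × 200%/9⌋ = $9,049. Book value $31,674.
Year 7: ⌊$31,674 × 200%/9⌋ = $7,038. Book value $24,636.
Year 8: ⌊$24,636 × 200%/9⌋ = $5,474. Book value $19,162.
Year 9 (final): $19,162 − $4,800 = $14,362. Book value $4,800.

$14,362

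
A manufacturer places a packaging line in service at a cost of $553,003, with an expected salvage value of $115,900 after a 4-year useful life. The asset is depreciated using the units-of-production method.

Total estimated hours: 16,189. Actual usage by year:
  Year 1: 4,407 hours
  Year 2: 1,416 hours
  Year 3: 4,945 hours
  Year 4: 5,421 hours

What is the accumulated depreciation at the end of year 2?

$157,221

Depreciable base = $553,003 − $115,900 = $437,103.
Rate = $437,103 / 16,189 hours = $27 per hour.
Year 1: 4,407 × $27 = $118,989. Book value $434,014.
Year 2: 1,416 × $27 = $38,232. Book value $395,782.
Accumulated through year 2 = $553,003 − $395,782 = $157,221.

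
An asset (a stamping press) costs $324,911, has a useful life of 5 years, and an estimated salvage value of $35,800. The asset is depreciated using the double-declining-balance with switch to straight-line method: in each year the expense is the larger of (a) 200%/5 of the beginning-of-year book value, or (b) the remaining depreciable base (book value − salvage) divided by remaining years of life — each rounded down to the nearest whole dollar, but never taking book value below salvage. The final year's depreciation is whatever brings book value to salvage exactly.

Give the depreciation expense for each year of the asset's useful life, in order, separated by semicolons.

Depreciable base = $324,911 − $35,800 = $289,111.
Year 1: DB = ⌊$324,911 × 200%/5⌋ = $129,964; SL = ⌊$289,111/5⌋ = $57,822 → take DB $129,964. Book value $194,947.
Year 2: DB = ⌊$194,947 × 200%/5⌋ = $77,978; SL = ⌊$159,147/4⌋ = $39,786 → take DB $77,978. Book value $116,969.
Year 3: DB = ⌊$116,969 × 200%/5⌋ = $46,787; SL = ⌊$81,169/3⌋ = $27,056 → take DB $46,787. Book value $70,182.
Year 4: DB = ⌊$70,182 × 200%/5⌋ = $28,072; SL = ⌊$34,382/2⌋ = $17,191 → take DB $28,072. Book value $42,110.
Year 5 (final): $42,110 − $35,800 = $6,310. Book value $35,800.

$129,964; $77,978; $46,787; $28,072; $6,310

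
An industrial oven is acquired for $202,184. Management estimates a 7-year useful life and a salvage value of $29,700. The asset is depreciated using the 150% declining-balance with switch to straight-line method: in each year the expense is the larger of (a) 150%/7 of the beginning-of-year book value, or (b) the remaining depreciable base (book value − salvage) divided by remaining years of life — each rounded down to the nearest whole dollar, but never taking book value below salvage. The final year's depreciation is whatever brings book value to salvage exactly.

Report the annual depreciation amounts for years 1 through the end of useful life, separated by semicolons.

$43,325; $34,041; $26,746; $21,015; $16,512; $15,422; $15,423

Depreciable base = $202,184 − $29,700 = $172,484.
Year 1: DB = ⌊$202,184 × 150%/7⌋ = $43,325; SL = ⌊$172,484/7⌋ = $24,640 → take DB $43,325. Book value $158,859.
Year 2: DB = ⌊$158,859 × 150%/7⌋ = $34,041; SL = ⌊$129,159/6⌋ = $21,526 → take DB $34,041. Book value $124,818.
Year 3: DB = ⌊$124,818 × 150%/7⌋ = $26,746; SL = ⌊$95,118/5⌋ = $19,023 → take DB $26,746. Book value $98,072.
Year 4: DB = ⌊$98,072 × 150%/7⌋ = $21,015; SL = ⌊$68,372/4⌋ = $17,093 → take DB $21,015. Book value $77,057.
Year 5: DB = ⌊$77,057 × 150%/7⌋ = $16,512; SL = ⌊$47,357/3⌋ = $15,785 → take DB $16,512. Book value $60,545.
Year 6: DB = ⌊$60,545 × 150%/7⌋ = $12,973; SL = ⌊$30,845/2⌋ = $15,422 → take SL $15,422. Book value $45,123.
Year 7 (final): $45,123 − $29,700 = $15,423. Book value $29,700.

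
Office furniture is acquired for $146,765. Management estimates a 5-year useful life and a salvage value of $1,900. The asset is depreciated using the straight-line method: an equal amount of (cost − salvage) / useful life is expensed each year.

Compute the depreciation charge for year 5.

Depreciable base = $146,765 − $1,900 = $144,865.
Annual expense = $144,865 / 5 = $28,973.

$28,973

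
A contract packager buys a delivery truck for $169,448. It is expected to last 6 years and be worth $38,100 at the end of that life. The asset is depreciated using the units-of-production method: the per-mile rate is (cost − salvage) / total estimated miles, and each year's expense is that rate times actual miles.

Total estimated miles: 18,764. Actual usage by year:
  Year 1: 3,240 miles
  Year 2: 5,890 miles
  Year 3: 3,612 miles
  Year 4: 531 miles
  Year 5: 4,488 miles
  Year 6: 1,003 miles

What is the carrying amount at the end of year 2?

Depreciable base = $169,448 − $38,100 = $131,348.
Rate = $131,348 / 18,764 miles = $7 per mile.
Year 1: 3,240 × $7 = $22,680. Book value $146,768.
Year 2: 5,890 × $7 = $41,230. Book value $105,538.

$105,538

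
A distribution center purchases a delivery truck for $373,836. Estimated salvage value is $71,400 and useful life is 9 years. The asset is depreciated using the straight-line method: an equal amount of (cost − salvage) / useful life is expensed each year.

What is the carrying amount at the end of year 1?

$340,232

Depreciable base = $373,836 − $71,400 = $302,436.
Annual expense = $302,436 / 9 = $33,604.
End of year 1: book value $340,232.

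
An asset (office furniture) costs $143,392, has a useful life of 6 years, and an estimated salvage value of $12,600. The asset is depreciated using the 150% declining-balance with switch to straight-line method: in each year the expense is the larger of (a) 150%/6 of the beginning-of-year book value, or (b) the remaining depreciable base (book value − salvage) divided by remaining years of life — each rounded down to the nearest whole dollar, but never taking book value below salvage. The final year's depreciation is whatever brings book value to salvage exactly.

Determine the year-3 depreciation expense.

Depreciable base = $143,392 − $12,600 = $130,792.
Year 1: DB = ⌊$143,392 × 150%/6⌋ = $35,848; SL = ⌊$130,792/6⌋ = $21,798 → take DB $35,848. Book value $107,544.
Year 2: DB = ⌊$107,544 × 150%/6⌋ = $26,886; SL = ⌊$94,944/5⌋ = $18,988 → take DB $26,886. Book value $80,658.
Year 3: DB = ⌊$80,658 × 150%/6⌋ = $20,164; SL = ⌊$68,058/4⌋ = $17,014 → take DB $20,164. Book value $60,494.

$20,164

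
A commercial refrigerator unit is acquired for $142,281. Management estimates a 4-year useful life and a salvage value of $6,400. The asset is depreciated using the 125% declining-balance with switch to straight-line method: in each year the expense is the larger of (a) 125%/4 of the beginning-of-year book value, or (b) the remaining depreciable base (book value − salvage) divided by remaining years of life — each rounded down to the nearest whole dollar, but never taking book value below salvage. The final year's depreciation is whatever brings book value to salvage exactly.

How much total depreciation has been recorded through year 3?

Depreciable base = $142,281 − $6,400 = $135,881.
Year 1: DB = ⌊$142,281 × 125%/4⌋ = $44,462; SL = ⌊$135,881/4⌋ = $33,970 → take DB $44,462. Book value $97,819.
Year 2: DB = ⌊$97,819 × 125%/4⌋ = $30,568; SL = ⌊$91,419/3⌋ = $30,473 → take DB $30,568. Book value $67,251.
Year 3: DB = ⌊$67,251 × 125%/4⌋ = $21,015; SL = ⌊$60,851/2⌋ = $30,425 → take SL $30,425. Book value $36,826.
Accumulated through year 3 = $142,281 − $36,826 = $105,455.

$105,455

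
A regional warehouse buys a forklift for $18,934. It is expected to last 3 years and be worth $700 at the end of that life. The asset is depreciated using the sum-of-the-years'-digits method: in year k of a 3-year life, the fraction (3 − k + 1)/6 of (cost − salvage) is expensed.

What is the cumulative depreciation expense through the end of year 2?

Depreciable base = $18,934 − $700 = $18,234.
Sum of the years' digits = 3+2+1 = 6.
Year 1: $18,234 × 3/6 = $9,117. Book value $9,817.
Year 2: $18,234 × 2/6 = $6,078. Book value $3,739.
Accumulated through year 2 = $18,934 − $3,739 = $15,195.

$15,195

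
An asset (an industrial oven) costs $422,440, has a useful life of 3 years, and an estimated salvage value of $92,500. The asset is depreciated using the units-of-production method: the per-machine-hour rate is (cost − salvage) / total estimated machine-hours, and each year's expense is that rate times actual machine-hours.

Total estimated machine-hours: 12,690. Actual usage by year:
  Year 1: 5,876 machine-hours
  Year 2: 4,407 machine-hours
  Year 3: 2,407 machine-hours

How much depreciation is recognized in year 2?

Depreciable base = $422,440 − $92,500 = $329,940.
Rate = $329,940 / 12,690 machine-hours = $26 per machine-hour.
Year 1: 5,876 × $26 = $152,776. Book value $269,664.
Year 2: 4,407 × $26 = $114,582. Book value $155,082.

$114,582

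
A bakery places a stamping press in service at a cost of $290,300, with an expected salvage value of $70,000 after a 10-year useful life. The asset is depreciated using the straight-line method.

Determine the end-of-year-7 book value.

Depreciable base = $290,300 − $70,000 = $220,300.
Annual expense = $220,300 / 10 = $22,030.
End of year 1: book value $268,270.
End of year 2: book value $246,240.
End of year 3: book value $224,210.
End of year 4: book value $202,180.
End of year 5: book value $180,150.
End of year 6: book value $158,120.
End of year 7: book value $136,090.

$136,090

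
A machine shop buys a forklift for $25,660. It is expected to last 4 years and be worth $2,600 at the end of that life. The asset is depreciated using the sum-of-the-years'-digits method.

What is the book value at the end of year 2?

Depreciable base = $25,660 − $2,600 = $23,060.
Sum of the years' digits = 4+3+2+1 = 10.
Year 1: $23,060 × 4/10 = $9,224. Book value $16,436.
Year 2: $23,060 × 3/10 = $6,918. Book value $9,518.

$9,518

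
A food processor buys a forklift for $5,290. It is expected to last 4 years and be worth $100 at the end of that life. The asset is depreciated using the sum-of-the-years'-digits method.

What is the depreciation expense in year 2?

Depreciable base = $5,290 − $100 = $5,190.
Sum of the years' digits = 4+3+2+1 = 10.
Year 1: $5,190 × 4/10 = $2,076. Book value $3,214.
Year 2: $5,190 × 3/10 = $1,557. Book value $1,657.

$1,557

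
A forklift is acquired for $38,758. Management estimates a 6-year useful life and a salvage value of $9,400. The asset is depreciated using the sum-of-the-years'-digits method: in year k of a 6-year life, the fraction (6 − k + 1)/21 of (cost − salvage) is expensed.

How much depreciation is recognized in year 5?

$2,796

Depreciable base = $38,758 − $9,400 = $29,358.
Sum of the years' digits = 6+5+4+3+2+1 = 21.
Year 1: $29,358 × 6/21 = $8,388. Book value $30,370.
Year 2: $29,358 × 5/21 = $6,990. Book value $23,380.
Year 3: $29,358 × 4/21 = $5,592. Book value $17,788.
Year 4: $29,358 × 3/21 = $4,194. Book value $13,594.
Year 5: $29,358 × 2/21 = $2,796. Book value $10,798.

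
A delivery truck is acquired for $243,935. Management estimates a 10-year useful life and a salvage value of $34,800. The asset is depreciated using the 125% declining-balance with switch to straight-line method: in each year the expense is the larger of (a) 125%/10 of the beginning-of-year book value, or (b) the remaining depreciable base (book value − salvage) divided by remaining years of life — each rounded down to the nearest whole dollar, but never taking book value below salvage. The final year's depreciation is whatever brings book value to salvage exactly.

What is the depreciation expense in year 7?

$18,032

Depreciable base = $243,935 − $34,800 = $209,135.
Year 1: DB = ⌊$243,935 × 125%/10⌋ = $30,491; SL = ⌊$209,135/10⌋ = $20,913 → take DB $30,491. Book value $213,444.
Year 2: DB = ⌊$213,444 × 125%/10⌋ = $26,680; SL = ⌊$178,644/9⌋ = $19,849 → take DB $26,680. Book value $186,764.
Year 3: DB = ⌊$186,764 × 125%/10⌋ = $23,345; SL = ⌊$151,964/8⌋ = $18,995 → take DB $23,345. Book value $163,419.
Year 4: DB = ⌊$163,419 × 125%/10⌋ = $20,427; SL = ⌊$128,619/7⌋ = $18,374 → take DB $20,427. Book value $142,992.
Year 5: DB = ⌊$142,992 × 125%/10⌋ = $17,874; SL = ⌊$108,192/6⌋ = $18,032 → take SL $18,032. Book value $124,960.
Year 6: DB = ⌊$124,960 × 125%/10⌋ = $15,620; SL = ⌊$90,160/5⌋ = $18,032 → take SL $18,032. Book value $106,928.
Year 7: DB = ⌊$106,928 × 125%/10⌋ = $13,366; SL = ⌊$72,128/4⌋ = $18,032 → take SL $18,032. Book value $88,896.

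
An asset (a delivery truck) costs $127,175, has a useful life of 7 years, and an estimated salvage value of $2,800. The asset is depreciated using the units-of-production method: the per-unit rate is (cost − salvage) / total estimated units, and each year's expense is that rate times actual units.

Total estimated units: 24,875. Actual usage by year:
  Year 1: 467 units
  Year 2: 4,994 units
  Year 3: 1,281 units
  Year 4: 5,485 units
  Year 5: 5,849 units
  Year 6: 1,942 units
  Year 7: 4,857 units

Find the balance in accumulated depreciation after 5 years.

Depreciable base = $127,175 − $2,800 = $124,375.
Rate = $124,375 / 24,875 units = $5 per unit.
Year 1: 467 × $5 = $2,335. Book value $124,840.
Year 2: 4,994 × $5 = $24,970. Book value $99,870.
Year 3: 1,281 × $5 = $6,405. Book value $93,465.
Year 4: 5,485 × $5 = $27,425. Book value $66,040.
Year 5: 5,849 × $5 = $29,245. Book value $36,795.
Accumulated through year 5 = $127,175 − $36,795 = $90,380.

$90,380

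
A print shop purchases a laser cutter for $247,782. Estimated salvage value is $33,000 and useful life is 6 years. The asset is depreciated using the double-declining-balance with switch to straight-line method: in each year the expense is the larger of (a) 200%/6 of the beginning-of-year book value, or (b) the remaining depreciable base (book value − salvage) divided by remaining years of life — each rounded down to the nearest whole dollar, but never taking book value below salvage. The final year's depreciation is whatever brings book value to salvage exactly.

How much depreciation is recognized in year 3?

Depreciable base = $247,782 − $33,000 = $214,782.
Year 1: DB = ⌊$247,782 × 200%/6⌋ = $82,594; SL = ⌊$214,782/6⌋ = $35,797 → take DB $82,594. Book value $165,188.
Year 2: DB = ⌊$165,188 × 200%/6⌋ = $55,062; SL = ⌊$132,188/5⌋ = $26,437 → take DB $55,062. Book value $110,126.
Year 3: DB = ⌊$110,126 × 200%/6⌋ = $36,708; SL = ⌊$77,126/4⌋ = $19,281 → take DB $36,708. Book value $73,418.

$36,708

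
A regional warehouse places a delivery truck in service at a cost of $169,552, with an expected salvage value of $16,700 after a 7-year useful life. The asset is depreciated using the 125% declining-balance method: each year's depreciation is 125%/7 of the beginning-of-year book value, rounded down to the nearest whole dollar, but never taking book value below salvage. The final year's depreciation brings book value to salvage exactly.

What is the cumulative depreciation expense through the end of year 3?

$75,576

Depreciable base = $169,552 − $16,700 = $152,852.
Year 1: ⌊$169,552 × 125%/7⌋ = $30,277. Book value $139,275.
Year 2: ⌊$139,275 × 125%/7⌋ = $24,870. Book value $114,405.
Year 3: ⌊$114,405 × 125%/7⌋ = $20,429. Book value $93,976.
Accumulated through year 3 = $169,552 − $93,976 = $75,576.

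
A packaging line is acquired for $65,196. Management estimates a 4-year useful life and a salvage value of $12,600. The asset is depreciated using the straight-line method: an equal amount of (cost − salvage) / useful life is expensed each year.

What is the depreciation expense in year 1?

$13,149

Depreciable base = $65,196 − $12,600 = $52,596.
Annual expense = $52,596 / 4 = $13,149.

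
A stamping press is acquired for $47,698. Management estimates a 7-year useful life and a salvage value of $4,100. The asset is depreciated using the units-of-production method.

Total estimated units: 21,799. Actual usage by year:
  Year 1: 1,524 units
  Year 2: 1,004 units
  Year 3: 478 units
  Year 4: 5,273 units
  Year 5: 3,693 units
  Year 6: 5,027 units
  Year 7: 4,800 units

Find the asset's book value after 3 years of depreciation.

Depreciable base = $47,698 − $4,100 = $43,598.
Rate = $43,598 / 21,799 units = $2 per unit.
Year 1: 1,524 × $2 = $3,048. Book value $44,650.
Year 2: 1,004 × $2 = $2,008. Book value $42,642.
Year 3: 478 × $2 = $956. Book value $41,686.

$41,686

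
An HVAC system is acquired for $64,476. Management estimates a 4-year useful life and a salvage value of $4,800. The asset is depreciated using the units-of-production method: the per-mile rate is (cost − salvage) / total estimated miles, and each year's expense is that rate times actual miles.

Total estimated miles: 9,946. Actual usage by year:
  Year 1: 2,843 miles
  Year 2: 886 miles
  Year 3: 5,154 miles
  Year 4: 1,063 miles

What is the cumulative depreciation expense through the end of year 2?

$22,374

Depreciable base = $64,476 − $4,800 = $59,676.
Rate = $59,676 / 9,946 miles = $6 per mile.
Year 1: 2,843 × $6 = $17,058. Book value $47,418.
Year 2: 886 × $6 = $5,316. Book value $42,102.
Accumulated through year 2 = $64,476 − $42,102 = $22,374.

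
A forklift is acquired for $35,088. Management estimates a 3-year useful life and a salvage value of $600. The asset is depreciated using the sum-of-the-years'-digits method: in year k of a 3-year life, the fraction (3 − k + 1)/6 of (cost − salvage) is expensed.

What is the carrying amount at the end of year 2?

Depreciable base = $35,088 − $600 = $34,488.
Sum of the years' digits = 3+2+1 = 6.
Year 1: $34,488 × 3/6 = $17,244. Book value $17,844.
Year 2: $34,488 × 2/6 = $11,496. Book value $6,348.

$6,348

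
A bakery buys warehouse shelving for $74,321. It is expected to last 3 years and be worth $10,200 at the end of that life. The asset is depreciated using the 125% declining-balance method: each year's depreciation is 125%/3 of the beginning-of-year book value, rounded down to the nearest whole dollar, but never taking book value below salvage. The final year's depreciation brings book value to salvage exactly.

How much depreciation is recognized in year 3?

$15,090

Depreciable base = $74,321 − $10,200 = $64,121.
Year 1: ⌊$74,321 × 125%/3⌋ = $30,967. Book value $43,354.
Year 2: ⌊$43,354 × 125%/3⌋ = $18,064. Book value $25,290.
Year 3 (final): $25,290 − $10,200 = $15,090. Book value $10,200.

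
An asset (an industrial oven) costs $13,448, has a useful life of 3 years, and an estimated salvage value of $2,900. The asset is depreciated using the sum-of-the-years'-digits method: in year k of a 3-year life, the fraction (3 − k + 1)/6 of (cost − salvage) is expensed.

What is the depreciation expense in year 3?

Depreciable base = $13,448 − $2,900 = $10,548.
Sum of the years' digits = 3+2+1 = 6.
Year 1: $10,548 × 3/6 = $5,274. Book value $8,174.
Year 2: $10,548 × 2/6 = $3,516. Book value $4,658.
Year 3: $10,548 × 1/6 = $1,758. Book value $2,900.

$1,758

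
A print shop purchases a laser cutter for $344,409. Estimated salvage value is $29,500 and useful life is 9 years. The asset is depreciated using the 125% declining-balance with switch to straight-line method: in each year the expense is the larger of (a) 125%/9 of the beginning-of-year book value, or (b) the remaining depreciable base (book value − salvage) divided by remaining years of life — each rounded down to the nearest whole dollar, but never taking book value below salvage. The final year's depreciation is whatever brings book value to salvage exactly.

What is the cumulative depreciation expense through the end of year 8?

$283,173

Depreciable base = $344,409 − $29,500 = $314,909.
Year 1: DB = ⌊$344,409 × 125%/9⌋ = $47,834; SL = ⌊$314,909/9⌋ = $34,989 → take DB $47,834. Book value $296,575.
Year 2: DB = ⌊$296,575 × 125%/9⌋ = $41,190; SL = ⌊$267,075/8⌋ = $33,384 → take DB $41,190. Book value $255,385.
Year 3: DB = ⌊$255,385 × 125%/9⌋ = $35,470; SL = ⌊$225,885/7⌋ = $32,269 → take DB $35,470. Book value $219,915.
Year 4: DB = ⌊$219,915 × 125%/9⌋ = $30,543; SL = ⌊$190,415/6⌋ = $31,735 → take SL $31,735. Book value $188,180.
Year 5: DB = ⌊$188,180 × 125%/9⌋ = $26,136; SL = ⌊$158,680/5⌋ = $31,736 → take SL $31,736. Book value $156,444.
Year 6: DB = ⌊$156,444 × 125%/9⌋ = $21,728; SL = ⌊$126,944/4⌋ = $31,736 → take SL $31,736. Book value $124,708.
Year 7: DB = ⌊$124,708 × 125%/9⌋ = $17,320; SL = ⌊$95,208/3⌋ = $31,736 → take SL $31,736. Book value $92,972.
Year 8: DB = ⌊$92,972 × 125%/9⌋ = $12,912; SL = ⌊$63,472/2⌋ = $31,736 → take SL $31,736. Book value $61,236.
Accumulated through year 8 = $344,409 − $61,236 = $283,173.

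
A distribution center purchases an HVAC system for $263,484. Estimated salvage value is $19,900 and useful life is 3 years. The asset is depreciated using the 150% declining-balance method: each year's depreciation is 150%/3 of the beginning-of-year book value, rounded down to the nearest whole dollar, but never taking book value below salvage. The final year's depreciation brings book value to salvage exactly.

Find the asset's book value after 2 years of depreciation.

Depreciable base = $263,484 − $19,900 = $243,584.
Year 1: ⌊$263,484 × 150%/3⌋ = $131,742. Book value $131,742.
Year 2: ⌊$131,742 × 150%/3⌋ = $65,871. Book value $65,871.

$65,871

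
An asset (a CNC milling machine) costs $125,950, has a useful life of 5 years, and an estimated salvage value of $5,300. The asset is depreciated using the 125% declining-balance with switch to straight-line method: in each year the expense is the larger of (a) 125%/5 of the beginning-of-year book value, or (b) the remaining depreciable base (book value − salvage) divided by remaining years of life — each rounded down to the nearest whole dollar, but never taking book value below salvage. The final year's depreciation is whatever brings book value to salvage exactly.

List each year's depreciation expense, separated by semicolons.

$31,487; $23,615; $21,849; $21,849; $21,850

Depreciable base = $125,950 − $5,300 = $120,650.
Year 1: DB = ⌊$125,950 × 125%/5⌋ = $31,487; SL = ⌊$120,650/5⌋ = $24,130 → take DB $31,487. Book value $94,463.
Year 2: DB = ⌊$94,463 × 125%/5⌋ = $23,615; SL = ⌊$89,163/4⌋ = $22,290 → take DB $23,615. Book value $70,848.
Year 3: DB = ⌊$70,848 × 125%/5⌋ = $17,712; SL = ⌊$65,548/3⌋ = $21,849 → take SL $21,849. Book value $48,999.
Year 4: DB = ⌊$48,999 × 125%/5⌋ = $12,249; SL = ⌊$43,699/2⌋ = $21,849 → take SL $21,849. Book value $27,150.
Year 5 (final): $27,150 − $5,300 = $21,850. Book value $5,300.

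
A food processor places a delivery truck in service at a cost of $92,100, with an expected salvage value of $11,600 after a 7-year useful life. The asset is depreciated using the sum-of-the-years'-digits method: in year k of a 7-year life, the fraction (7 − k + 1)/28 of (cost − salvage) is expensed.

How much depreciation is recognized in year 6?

Depreciable base = $92,100 − $11,600 = $80,500.
Sum of the years' digits = 7+6+5+4+3+2+1 = 28.
Year 1: $80,500 × 7/28 = $20,125. Book value $71,975.
Year 2: $80,500 × 6/28 = $17,250. Book value $54,725.
Year 3: $80,500 × 5/28 = $14,375. Book value $40,350.
Year 4: $80,500 × 4/28 = $11,500. Book value $28,850.
Year 5: $80,500 × 3/28 = $8,625. Book value $20,225.
Year 6: $80,500 × 2/28 = $5,750. Book value $14,475.

$5,750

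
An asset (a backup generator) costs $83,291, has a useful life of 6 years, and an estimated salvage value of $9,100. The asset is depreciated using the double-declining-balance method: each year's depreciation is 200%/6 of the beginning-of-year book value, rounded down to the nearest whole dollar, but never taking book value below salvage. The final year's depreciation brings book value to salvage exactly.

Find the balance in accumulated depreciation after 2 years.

$46,272

Depreciable base = $83,291 − $9,100 = $74,191.
Year 1: ⌊$83,291 × 200%/6⌋ = $27,763. Book value $55,528.
Year 2: ⌊$55,528 × 200%/6⌋ = $18,509. Book value $37,019.
Accumulated through year 2 = $83,291 − $37,019 = $46,272.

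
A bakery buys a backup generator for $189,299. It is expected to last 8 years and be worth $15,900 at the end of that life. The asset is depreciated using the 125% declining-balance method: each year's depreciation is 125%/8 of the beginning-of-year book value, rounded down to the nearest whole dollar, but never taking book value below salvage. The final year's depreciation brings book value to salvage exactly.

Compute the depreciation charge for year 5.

$14,990

Depreciable base = $189,299 − $15,900 = $173,399.
Year 1: ⌊$189,299 × 125%/8⌋ = $29,577. Book value $159,722.
Year 2: ⌊$159,722 × 125%/8⌋ = $24,956. Book value $134,766.
Year 3: ⌊$134,766 × 125%/8⌋ = $21,057. Book value $113,709.
Year 4: ⌊$113,709 × 125%/8⌋ = $17,767. Book value $95,942.
Year 5: ⌊$95,942 × 125%/8⌋ = $14,990. Book value $80,952.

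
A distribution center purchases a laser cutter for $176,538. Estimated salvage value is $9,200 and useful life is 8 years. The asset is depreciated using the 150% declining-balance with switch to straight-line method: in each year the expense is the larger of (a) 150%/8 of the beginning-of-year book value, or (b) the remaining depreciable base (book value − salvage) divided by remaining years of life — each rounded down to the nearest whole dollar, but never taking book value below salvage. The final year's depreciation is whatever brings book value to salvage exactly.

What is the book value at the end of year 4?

$76,938

Depreciable base = $176,538 − $9,200 = $167,338.
Year 1: DB = ⌊$176,538 × 150%/8⌋ = $33,100; SL = ⌊$167,338/8⌋ = $20,917 → take DB $33,100. Book value $143,438.
Year 2: DB = ⌊$143,438 × 150%/8⌋ = $26,894; SL = ⌊$134,238/7⌋ = $19,176 → take DB $26,894. Book value $116,544.
Year 3: DB = ⌊$116,544 × 150%/8⌋ = $21,852; SL = ⌊$107,344/6⌋ = $17,890 → take DB $21,852. Book value $94,692.
Year 4: DB = ⌊$94,692 × 150%/8⌋ = $17,754; SL = ⌊$85,492/5⌋ = $17,098 → take DB $17,754. Book value $76,938.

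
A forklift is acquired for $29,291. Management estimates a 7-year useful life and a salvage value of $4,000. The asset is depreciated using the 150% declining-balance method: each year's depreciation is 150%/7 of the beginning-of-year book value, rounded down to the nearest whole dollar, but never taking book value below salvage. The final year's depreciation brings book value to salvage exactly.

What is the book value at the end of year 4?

Depreciable base = $29,291 − $4,000 = $25,291.
Year 1: ⌊$29,291 × 150%/7⌋ = $6,276. Book value $23,015.
Year 2: ⌊$23,015 × 150%/7⌋ = $4,931. Book value $18,084.
Year 3: ⌊$18,084 × 150%/7⌋ = $3,875. Book value $14,209.
Year 4: ⌊$14,209 × 150%/7⌋ = $3,044. Book value $11,165.

$11,165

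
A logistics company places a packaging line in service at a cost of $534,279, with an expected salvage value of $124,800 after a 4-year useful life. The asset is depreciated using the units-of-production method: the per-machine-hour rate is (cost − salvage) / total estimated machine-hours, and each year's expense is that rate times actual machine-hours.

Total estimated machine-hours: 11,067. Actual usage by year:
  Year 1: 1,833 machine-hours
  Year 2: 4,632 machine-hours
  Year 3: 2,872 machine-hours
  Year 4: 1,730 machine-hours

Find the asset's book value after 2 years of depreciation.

$295,074

Depreciable base = $534,279 − $124,800 = $409,479.
Rate = $409,479 / 11,067 machine-hours = $37 per machine-hour.
Year 1: 1,833 × $37 = $67,821. Book value $466,458.
Year 2: 4,632 × $37 = $171,384. Book value $295,074.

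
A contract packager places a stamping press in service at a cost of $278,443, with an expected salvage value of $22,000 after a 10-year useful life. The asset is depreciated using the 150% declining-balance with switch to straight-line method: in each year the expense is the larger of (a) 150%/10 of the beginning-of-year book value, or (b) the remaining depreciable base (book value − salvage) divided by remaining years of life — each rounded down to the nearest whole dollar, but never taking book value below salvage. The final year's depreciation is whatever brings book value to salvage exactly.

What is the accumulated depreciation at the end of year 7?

Depreciable base = $278,443 − $22,000 = $256,443.
Year 1: DB = ⌊$278,443 × 150%/10⌋ = $41,766; SL = ⌊$256,443/10⌋ = $25,644 → take DB $41,766. Book value $236,677.
Year 2: DB = ⌊$236,677 × 150%/10⌋ = $35,501; SL = ⌊$214,677/9⌋ = $23,853 → take DB $35,501. Book value $201,176.
Year 3: DB = ⌊$201,176 × 150%/10⌋ = $30,176; SL = ⌊$179,176/8⌋ = $22,397 → take DB $30,176. Book value $171,000.
Year 4: DB = ⌊$171,000 × 150%/10⌋ = $25,650; SL = ⌊$149,000/7⌋ = $21,285 → take DB $25,650. Book value $145,350.
Year 5: DB = ⌊$145,350 × 150%/10⌋ = $21,802; SL = ⌊$123,350/6⌋ = $20,558 → take DB $21,802. Book value $123,548.
Year 6: DB = ⌊$123,548 × 150%/10⌋ = $18,532; SL = ⌊$101,548/5⌋ = $20,309 → take SL $20,309. Book value $103,239.
Year 7: DB = ⌊$103,239 × 150%/10⌋ = $15,485; SL = ⌊$81,239/4⌋ = $20,309 → take SL $20,309. Book value $82,930.
Accumulated through year 7 = $278,443 − $82,930 = $195,513.

$195,513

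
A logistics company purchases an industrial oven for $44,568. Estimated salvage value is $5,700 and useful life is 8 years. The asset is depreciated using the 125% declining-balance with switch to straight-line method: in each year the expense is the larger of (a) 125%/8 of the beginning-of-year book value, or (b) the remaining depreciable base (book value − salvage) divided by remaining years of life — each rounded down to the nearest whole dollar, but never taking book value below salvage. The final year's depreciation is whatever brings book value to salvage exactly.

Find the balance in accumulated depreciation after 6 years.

Depreciable base = $44,568 − $5,700 = $38,868.
Year 1: DB = ⌊$44,568 × 125%/8⌋ = $6,963; SL = ⌊$38,868/8⌋ = $4,858 → take DB $6,963. Book value $37,605.
Year 2: DB = ⌊$37,605 × 125%/8⌋ = $5,875; SL = ⌊$31,905/7⌋ = $4,557 → take DB $5,875. Book value $31,730.
Year 3: DB = ⌊$31,730 × 125%/8⌋ = $4,957; SL = ⌊$26,030/6⌋ = $4,338 → take DB $4,957. Book value $26,773.
Year 4: DB = ⌊$26,773 × 125%/8⌋ = $4,183; SL = ⌊$21,073/5⌋ = $4,214 → take SL $4,214. Book value $22,559.
Year 5: DB = ⌊$22,559 × 125%/8⌋ = $3,524; SL = ⌊$16,859/4⌋ = $4,214 → take SL $4,214. Book value $18,345.
Year 6: DB = ⌊$18,345 × 125%/8⌋ = $2,866; SL = ⌊$12,645/3⌋ = $4,215 → take SL $4,215. Book value $14,130.
Accumulated through year 6 = $44,568 − $14,130 = $30,438.

$30,438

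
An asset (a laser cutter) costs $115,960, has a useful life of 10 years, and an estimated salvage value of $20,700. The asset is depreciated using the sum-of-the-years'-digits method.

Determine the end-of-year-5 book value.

$46,680

Depreciable base = $115,960 − $20,700 = $95,260.
Sum of the years' digits = 10+9+8+7+6+5+4+3+2+1 = 55.
Year 1: $95,260 × 10/55 = $17,320. Book value $98,640.
Year 2: $95,260 × 9/55 = $15,588. Book value $83,052.
Year 3: $95,260 × 8/55 = $13,856. Book value $69,196.
Year 4: $95,260 × 7/55 = $12,124. Book value $57,072.
Year 5: $95,260 × 6/55 = $10,392. Book value $46,680.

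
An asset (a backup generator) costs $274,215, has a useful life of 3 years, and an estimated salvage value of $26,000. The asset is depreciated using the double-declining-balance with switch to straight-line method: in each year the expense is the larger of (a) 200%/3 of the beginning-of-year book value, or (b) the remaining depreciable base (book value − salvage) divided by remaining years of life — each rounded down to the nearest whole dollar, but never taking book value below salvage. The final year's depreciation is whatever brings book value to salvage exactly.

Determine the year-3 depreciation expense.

$4,469

Depreciable base = $274,215 − $26,000 = $248,215.
Year 1: DB = ⌊$274,215 × 200%/3⌋ = $182,810; SL = ⌊$248,215/3⌋ = $82,738 → take DB $182,810. Book value $91,405.
Year 2: DB = ⌊$91,405 × 200%/3⌋ = $60,936; SL = ⌊$65,405/2⌋ = $32,702 → take DB $60,936. Book value $30,469.
Year 3 (final): $30,469 − $26,000 = $4,469. Book value $26,000.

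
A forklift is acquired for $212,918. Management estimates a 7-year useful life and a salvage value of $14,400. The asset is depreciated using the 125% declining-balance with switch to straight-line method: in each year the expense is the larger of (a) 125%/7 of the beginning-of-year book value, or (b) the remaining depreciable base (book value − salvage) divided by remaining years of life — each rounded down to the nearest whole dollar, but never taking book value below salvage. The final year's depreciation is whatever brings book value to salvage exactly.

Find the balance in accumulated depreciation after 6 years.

$172,664

Depreciable base = $212,918 − $14,400 = $198,518.
Year 1: DB = ⌊$212,918 × 125%/7⌋ = $38,021; SL = ⌊$198,518/7⌋ = $28,359 → take DB $38,021. Book value $174,897.
Year 2: DB = ⌊$174,897 × 125%/7⌋ = $31,231; SL = ⌊$160,497/6⌋ = $26,749 → take DB $31,231. Book value $143,666.
Year 3: DB = ⌊$143,666 × 125%/7⌋ = $25,654; SL = ⌊$129,266/5⌋ = $25,853 → take SL $25,853. Book value $117,813.
Year 4: DB = ⌊$117,813 × 125%/7⌋ = $21,038; SL = ⌊$103,413/4⌋ = $25,853 → take SL $25,853. Book value $91,960.
Year 5: DB = ⌊$91,960 × 125%/7⌋ = $16,421; SL = ⌊$77,560/3⌋ = $25,853 → take SL $25,853. Book value $66,107.
Year 6: DB = ⌊$66,107 × 125%/7⌋ = $11,804; SL = ⌊$51,707/2⌋ = $25,853 → take SL $25,853. Book value $40,254.
Accumulated through year 6 = $212,918 − $40,254 = $172,664.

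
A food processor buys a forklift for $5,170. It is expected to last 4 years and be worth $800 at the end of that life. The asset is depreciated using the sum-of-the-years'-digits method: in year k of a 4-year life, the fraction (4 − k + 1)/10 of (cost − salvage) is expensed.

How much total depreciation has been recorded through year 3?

Depreciable base = $5,170 − $800 = $4,370.
Sum of the years' digits = 4+3+2+1 = 10.
Year 1: $4,370 × 4/10 = $1,748. Book value $3,422.
Year 2: $4,370 × 3/10 = $1,311. Book value $2,111.
Year 3: $4,370 × 2/10 = $874. Book value $1,237.
Accumulated through year 3 = $5,170 − $1,237 = $3,933.

$3,933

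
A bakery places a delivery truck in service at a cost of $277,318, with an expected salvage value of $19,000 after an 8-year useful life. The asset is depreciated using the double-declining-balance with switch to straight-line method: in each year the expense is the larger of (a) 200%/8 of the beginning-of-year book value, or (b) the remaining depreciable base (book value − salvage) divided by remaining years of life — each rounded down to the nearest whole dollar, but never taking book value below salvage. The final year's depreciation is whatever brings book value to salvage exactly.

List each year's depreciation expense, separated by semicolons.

Depreciable base = $277,318 − $19,000 = $258,318.
Year 1: DB = ⌊$277,318 × 200%/8⌋ = $69,329; SL = ⌊$258,318/8⌋ = $32,289 → take DB $69,329. Book value $207,989.
Year 2: DB = ⌊$207,989 × 200%/8⌋ = $51,997; SL = ⌊$188,989/7⌋ = $26,998 → take DB $51,997. Book value $155,992.
Year 3: DB = ⌊$155,992 × 200%/8⌋ = $38,998; SL = ⌊$136,992/6⌋ = $22,832 → take DB $38,998. Book value $116,994.
Year 4: DB = ⌊$116,994 × 200%/8⌋ = $29,248; SL = ⌊$97,994/5⌋ = $19,598 → take DB $29,248. Book value $87,746.
Year 5: DB = ⌊$87,746 × 200%/8⌋ = $21,936; SL = ⌊$68,746/4⌋ = $17,186 → take DB $21,936. Book value $65,810.
Year 6: DB = ⌊$65,810 × 200%/8⌋ = $16,452; SL = ⌊$46,810/3⌋ = $15,603 → take DB $16,452. Book value $49,358.
Year 7: DB = ⌊$49,358 × 200%/8⌋ = $12,339; SL = ⌊$30,358/2⌋ = $15,179 → take SL $15,179. Book value $34,179.
Year 8 (final): $34,179 − $19,000 = $15,179. Book value $19,000.

$69,329; $51,997; $38,998; $29,248; $21,936; $16,452; $15,179; $15,179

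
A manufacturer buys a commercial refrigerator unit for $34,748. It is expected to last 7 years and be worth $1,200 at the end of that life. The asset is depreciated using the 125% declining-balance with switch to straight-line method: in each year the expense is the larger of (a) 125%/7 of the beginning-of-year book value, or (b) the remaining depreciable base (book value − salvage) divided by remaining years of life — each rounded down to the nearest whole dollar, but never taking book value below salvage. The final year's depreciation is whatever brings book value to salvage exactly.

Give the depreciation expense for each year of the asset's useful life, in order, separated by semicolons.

Depreciable base = $34,748 − $1,200 = $33,548.
Year 1: DB = ⌊$34,748 × 125%/7⌋ = $6,205; SL = ⌊$33,548/7⌋ = $4,792 → take DB $6,205. Book value $28,543.
Year 2: DB = ⌊$28,543 × 125%/7⌋ = $5,096; SL = ⌊$27,343/6⌋ = $4,557 → take DB $5,096. Book value $23,447.
Year 3: DB = ⌊$23,447 × 125%/7⌋ = $4,186; SL = ⌊$22,247/5⌋ = $4,449 → take SL $4,449. Book value $18,998.
Year 4: DB = ⌊$18,998 × 125%/7⌋ = $3,392; SL = ⌊$17,798/4⌋ = $4,449 → take SL $4,449. Book value $14,549.
Year 5: DB = ⌊$14,549 × 125%/7⌋ = $2,598; SL = ⌊$13,349/3⌋ = $4,449 → take SL $4,449. Book value $10,100.
Year 6: DB = ⌊$10,100 × 125%/7⌋ = $1,803; SL = ⌊$8,900/2⌋ = $4,450 → take SL $4,450. Book value $5,650.
Year 7 (final): $5,650 − $1,200 = $4,450. Book value $1,200.

$6,205; $5,096; $4,449; $4,449; $4,449; $4,450; $4,450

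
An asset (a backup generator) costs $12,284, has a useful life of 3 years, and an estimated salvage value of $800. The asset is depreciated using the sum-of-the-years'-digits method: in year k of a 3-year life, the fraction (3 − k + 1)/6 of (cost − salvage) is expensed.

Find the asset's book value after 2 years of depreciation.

Depreciable base = $12,284 − $800 = $11,484.
Sum of the years' digits = 3+2+1 = 6.
Year 1: $11,484 × 3/6 = $5,742. Book value $6,542.
Year 2: $11,484 × 2/6 = $3,828. Book value $2,714.

$2,714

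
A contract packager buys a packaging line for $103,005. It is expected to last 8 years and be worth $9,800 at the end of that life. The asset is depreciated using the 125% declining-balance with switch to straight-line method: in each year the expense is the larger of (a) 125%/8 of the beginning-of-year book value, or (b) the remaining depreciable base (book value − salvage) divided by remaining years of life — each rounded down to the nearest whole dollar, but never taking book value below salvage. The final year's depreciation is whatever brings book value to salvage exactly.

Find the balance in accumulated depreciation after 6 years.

Depreciable base = $103,005 − $9,800 = $93,205.
Year 1: DB = ⌊$103,005 × 125%/8⌋ = $16,094; SL = ⌊$93,205/8⌋ = $11,650 → take DB $16,094. Book value $86,911.
Year 2: DB = ⌊$86,911 × 125%/8⌋ = $13,579; SL = ⌊$77,111/7⌋ = $11,015 → take DB $13,579. Book value $73,332.
Year 3: DB = ⌊$73,332 × 125%/8⌋ = $11,458; SL = ⌊$63,532/6⌋ = $10,588 → take DB $11,458. Book value $61,874.
Year 4: DB = ⌊$61,874 × 125%/8⌋ = $9,667; SL = ⌊$52,074/5⌋ = $10,414 → take SL $10,414. Book value $51,460.
Year 5: DB = ⌊$51,460 × 125%/8⌋ = $8,040; SL = ⌊$41,660/4⌋ = $10,415 → take SL $10,415. Book value $41,045.
Year 6: DB = ⌊$41,045 × 125%/8⌋ = $6,413; SL = ⌊$31,245/3⌋ = $10,415 → take SL $10,415. Book value $30,630.
Accumulated through year 6 = $103,005 − $30,630 = $72,375.

$72,375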